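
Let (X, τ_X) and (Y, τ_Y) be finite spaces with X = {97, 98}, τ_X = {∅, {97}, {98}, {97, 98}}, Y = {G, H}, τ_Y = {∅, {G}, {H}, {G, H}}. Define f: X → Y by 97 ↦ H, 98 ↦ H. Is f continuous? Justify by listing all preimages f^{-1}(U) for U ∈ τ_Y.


f IS continuous.

Compute f^{-1}(U) for each U ∈ τ_Y:
  U = ∅: f^{-1}(U) = ∅ ∈ τ_X ✓.
  U = {G}: f^{-1}(U) = ∅ ∈ τ_X ✓.
  U = {H}: f^{-1}(U) = {97, 98} ∈ τ_X ✓.
  U = {G, H}: f^{-1}(U) = {97, 98} ∈ τ_X ✓.
Every preimage lies in τ_X, so f IS continuous.


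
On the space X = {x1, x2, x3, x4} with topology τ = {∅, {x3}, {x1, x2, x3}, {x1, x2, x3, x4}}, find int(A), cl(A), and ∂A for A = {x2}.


int(A) = ∅, cl(A) = {x1, x2, x4}, ∂A = {x1, x2, x4}.

Closed sets in (X, τ) are complements of opens:
  closed(X, τ) = {∅, {x4}, {x1, x2, x4}, {x1, x2, x3, x4}}.
int(A) = ⋃ {U ∈ τ : U ⊆ A}. Opens contained in A: ∅.
Taking the union of these: int(A) = ∅.
cl(A) = ⋂ {C closed : A ⊆ C}. Closed sets containing A: {x1, x2, x4}, {x1, x2, x3, x4}.
Intersecting these: cl(A) = {x1, x2, x4}.
∂A = cl(A) ∖ int(A) = {x1, x2, x4} ∖ ∅ = {x1, x2, x4}.


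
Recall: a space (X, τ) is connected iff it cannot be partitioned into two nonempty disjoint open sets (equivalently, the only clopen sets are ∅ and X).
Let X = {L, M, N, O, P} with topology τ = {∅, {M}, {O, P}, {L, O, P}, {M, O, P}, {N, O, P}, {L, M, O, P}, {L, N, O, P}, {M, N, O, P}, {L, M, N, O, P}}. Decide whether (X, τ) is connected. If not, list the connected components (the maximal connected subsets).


(X, τ) is disconnected; components = [{M}, {L, N, O, P}].

Find clopen sets (U ∈ τ with X ∖ U ∈ τ):
  U = ∅, X ∖ U = {L, M, N, O, P} — both open, so U is clopen.
  U = {M}, X ∖ U = {L, N, O, P} — both open, so U is clopen.
  U = {L, N, O, P}, X ∖ U = {M} — both open, so U is clopen.
  U = {L, M, N, O, P}, X ∖ U = ∅ — both open, so U is clopen.
Nontrivial clopen(s) exist: e.g. {L, N, O, P}. So (X, τ) is disconnected.
Compute connected components by grouping points that agree on all clopens:
  component: {M}
  component: {L, N, O, P}


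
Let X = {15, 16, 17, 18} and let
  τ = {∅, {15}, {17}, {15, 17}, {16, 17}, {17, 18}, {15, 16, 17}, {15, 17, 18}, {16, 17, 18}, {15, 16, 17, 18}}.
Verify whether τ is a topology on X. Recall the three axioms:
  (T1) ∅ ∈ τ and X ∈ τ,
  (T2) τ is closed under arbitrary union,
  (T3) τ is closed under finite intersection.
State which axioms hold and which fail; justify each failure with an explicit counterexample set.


τ IS a topology on X.

Axiom (T1): ∅ ∈ τ? Yes; X ∈ τ? Yes.
Axiom (T2/T3): check pairwise unions and intersections of members of τ.
All pairwise intersections and unions checked — each lies in τ. Therefore τ satisfies (T1), (T2), (T3): it IS a topology on X.


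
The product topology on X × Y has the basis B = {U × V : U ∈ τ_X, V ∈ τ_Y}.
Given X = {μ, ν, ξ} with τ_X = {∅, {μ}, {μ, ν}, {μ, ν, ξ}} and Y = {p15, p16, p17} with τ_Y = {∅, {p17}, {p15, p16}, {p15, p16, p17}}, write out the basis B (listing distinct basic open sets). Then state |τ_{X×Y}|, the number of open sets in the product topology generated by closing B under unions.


Basis B = {∅ × ∅, {μ} × {p17}, {μ} × {p15, p16}, {μ, ν} × {p17}, {μ} × {p15, p16, p17}, {μ, ν, ξ} × {p17}, {μ, ν} × {p15, p16}, {μ, ν} × {p15, p16, p17}, {μ, ν, ξ} × {p15, p16}, {μ, ν, ξ} × {p15, p16, p17}}; |τ_{X×Y}| = 16.

Enumerate products U × V with U ∈ τ_X, V ∈ τ_Y (deduplicated):
  ∅ × ∅ = {} (∅)
  {μ} × {p17} = {(μ,p17)}
  {μ} × {p15, p16} = {(μ,p15), (μ,p16)}
  {μ, ν} × {p17} = {(μ,p17), (ν,p17)}
  {μ} × {p15, p16, p17} = {(μ,p15), (μ,p16), (μ,p17)}
  {μ, ν, ξ} × {p17} = {(μ,p17), (ν,p17), (ξ,p17)}
  {μ, ν} × {p15, p16} = {(μ,p15), (μ,p16), (ν,p15), (ν,p16)}
  {μ, ν} × {p15, p16, p17} = {(μ,p15), (μ,p16), (μ,p17), (ν,p15), (ν,p16), (ν,p17)}
  {μ, ν, ξ} × {p15, p16} = {(μ,p15), (μ,p16), (ν,p15), (ν,p16), (ξ,p15), (ξ,p16)}
  {μ, ν, ξ} × {p15, p16, p17} = {(μ,p15), (μ,p16), (μ,p17), (ν,p15), (ν,p16), (ν,p17), (ξ,p15), (ξ,p16), (ξ,p17)}
These 10 distinct sets form the basis B.
Close under arbitrary unions to get τ_{X×Y}; counting gives |τ_{X×Y}| = 16.


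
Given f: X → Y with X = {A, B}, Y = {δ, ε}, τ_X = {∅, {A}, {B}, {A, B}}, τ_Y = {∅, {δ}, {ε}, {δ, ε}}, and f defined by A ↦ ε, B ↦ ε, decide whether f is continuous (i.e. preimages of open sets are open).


f IS continuous.

Compute f^{-1}(U) for each U ∈ τ_Y:
  U = ∅: f^{-1}(U) = ∅ ∈ τ_X ✓.
  U = {δ}: f^{-1}(U) = ∅ ∈ τ_X ✓.
  U = {ε}: f^{-1}(U) = {A, B} ∈ τ_X ✓.
  U = {δ, ε}: f^{-1}(U) = {A, B} ∈ τ_X ✓.
Every preimage lies in τ_X, so f IS continuous.


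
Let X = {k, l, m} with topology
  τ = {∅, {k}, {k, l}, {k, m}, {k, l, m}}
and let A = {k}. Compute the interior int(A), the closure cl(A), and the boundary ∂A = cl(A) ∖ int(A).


int(A) = {k}, cl(A) = {k, l, m}, ∂A = {l, m}.

Closed sets in (X, τ) are complements of opens:
  closed(X, τ) = {∅, {l}, {m}, {l, m}, {k, l, m}}.
int(A) = ⋃ {U ∈ τ : U ⊆ A}. Opens contained in A: ∅, {k}.
Taking the union of these: int(A) = {k}.
cl(A) = ⋂ {C closed : A ⊆ C}. Closed sets containing A: {k, l, m}.
Intersecting these: cl(A) = {k, l, m}.
∂A = cl(A) ∖ int(A) = {k, l, m} ∖ {k} = {l, m}.


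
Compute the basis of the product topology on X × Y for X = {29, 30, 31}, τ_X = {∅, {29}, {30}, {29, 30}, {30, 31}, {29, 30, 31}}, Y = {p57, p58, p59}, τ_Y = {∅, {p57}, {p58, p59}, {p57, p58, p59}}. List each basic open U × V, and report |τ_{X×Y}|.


Basis B = {∅ × ∅, {29} × {p57}, {30} × {p57}, {29, 30} × {p57}, {29} × {p58, p59}, {30, 31} × {p57}, {30} × {p58, p59}, {29} × {p57, p58, p59}, {29, 30, 31} × {p57}, {30} × {p57, p58, p59}, {29, 30} × {p58, p59}, {30, 31} × {p58, p59}, {29, 30} × {p57, p58, p59}, {29, 30, 31} × {p58, p59}, {30, 31} × {p57, p58, p59}, {29, 30, 31} × {p57, p58, p59}}; |τ_{X×Y}| = 36.

Enumerate products U × V with U ∈ τ_X, V ∈ τ_Y (deduplicated):
  ∅ × ∅ = {} (∅)
  {29} × {p57} = {(29,p57)}
  {30} × {p57} = {(30,p57)}
  {29, 30} × {p57} = {(29,p57), (30,p57)}
  {29} × {p58, p59} = {(29,p58), (29,p59)}
  {30, 31} × {p57} = {(30,p57), (31,p57)}
  {30} × {p58, p59} = {(30,p58), (30,p59)}
  {29} × {p57, p58, p59} = {(29,p57), (29,p58), (29,p59)}
  {29, 30, 31} × {p57} = {(29,p57), (30,p57), (31,p57)}
  {30} × {p57, p58, p59} = {(30,p57), (30,p58), (30,p59)}
  {29, 30} × {p58, p59} = {(29,p58), (29,p59), (30,p58), (30,p59)}
  {30, 31} × {p58, p59} = {(30,p58), (30,p59), (31,p58), (31,p59)}
  {29, 30} × {p57, p58, p59} = {(29,p57), (29,p58), (29,p59), (30,p57), (30,p58), (30,p59)}
  {29, 30, 31} × {p58, p59} = {(29,p58), (29,p59), (30,p58), (30,p59), (31,p58), (31,p59)}
  {30, 31} × {p57, p58, p59} = {(30,p57), (30,p58), (30,p59), (31,p57), (31,p58), (31,p59)}
  {29, 30, 31} × {p57, p58, p59} = {(29,p57), (29,p58), (29,p59), (30,p57), (30,p58), (30,p59), (31,p57), (31,p58), (31,p59)}
These 16 distinct sets form the basis B.
Close under arbitrary unions to get τ_{X×Y}; counting gives |τ_{X×Y}| = 36.


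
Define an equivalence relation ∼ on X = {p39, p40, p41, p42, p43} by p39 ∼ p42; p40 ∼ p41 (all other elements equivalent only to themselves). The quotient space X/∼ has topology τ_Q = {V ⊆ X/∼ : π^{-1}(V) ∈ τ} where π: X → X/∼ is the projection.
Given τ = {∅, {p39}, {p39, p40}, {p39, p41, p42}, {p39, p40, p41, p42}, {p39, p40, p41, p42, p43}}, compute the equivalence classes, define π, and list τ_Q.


X/∼ = {[p39=p42], [p40=p41], [p43]}; |τ_Q| = 3.

Equivalence classes: [p39=p42], [p40=p41], [p43].
Quotient map π: X → X/∼ sends p39 ↦ [p39=p42], p40 ↦ [p40=p41], p41 ↦ [p40=p41], p42 ↦ [p39=p42], p43 ↦ [p43].
For each subset V ⊆ X/∼, compute π^{-1}(V) ⊆ X and check whether π^{-1}(V) ∈ τ. V is open in τ_Q iff π^{-1}(V) ∈ τ.
  V = {}: π^{-1}(V) = ∅ ∈ τ ✓.
  V = {[p39=p42]}: π^{-1}(V) = {p39, p42} ∉ τ ✗.
  V = {[p40=p41]}: π^{-1}(V) = {p40, p41} ∉ τ ✗.
  V = {[p39=p42], [p40=p41]}: π^{-1}(V) = {p39, p40, p41, p42} ∈ τ ✓.
  V = {[p43]}: π^{-1}(V) = {p43} ∉ τ ✗.
  V = {[p39=p42], [p43]}: π^{-1}(V) = {p39, p42, p43} ∉ τ ✗.
  V = {[p40=p41], [p43]}: π^{-1}(V) = {p40, p41, p43} ∉ τ ✗.
  V = {[p39=p42], [p40=p41], [p43]}: π^{-1}(V) = {p39, p40, p41, p42, p43} ∈ τ ✓.
Open sets in the quotient: τ_Q = {{}, {[p39=p42], [p40=p41]}, {[p39=p42], [p40=p41], [p43]}} (3 elements).


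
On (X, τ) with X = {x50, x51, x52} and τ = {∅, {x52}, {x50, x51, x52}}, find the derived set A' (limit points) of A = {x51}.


A' = {x50}

For each x ∈ X, list the open sets U ∈ τ with x ∈ U, then check whether U ∩ (A ∖ {x}) ≠ ∅ for every such U.
  x = x50: opens ∋ x are {x50, x51, x52}; each meets A ∖ {x50}, so x IS a limit point.
  x = x51: open {x50, x51, x52} ∋ x has {x50, x51, x52} ∩ (A ∖ {x51}) = ∅, so x is NOT a limit point.
  x = x52: open {x52} ∋ x has {x52} ∩ (A ∖ {x52}) = ∅, so x is NOT a limit point.
Collecting: A' = {x50}.


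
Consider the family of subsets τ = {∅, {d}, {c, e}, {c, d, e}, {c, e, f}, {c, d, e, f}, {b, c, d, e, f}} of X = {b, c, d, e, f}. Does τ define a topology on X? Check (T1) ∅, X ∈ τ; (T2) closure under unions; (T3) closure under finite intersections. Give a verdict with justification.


τ IS a topology on X.

Axiom (T1): ∅ ∈ τ? Yes; X ∈ τ? Yes.
Axiom (T2/T3): check pairwise unions and intersections of members of τ.
All pairwise intersections and unions checked — each lies in τ. Therefore τ satisfies (T1), (T2), (T3): it IS a topology on X.


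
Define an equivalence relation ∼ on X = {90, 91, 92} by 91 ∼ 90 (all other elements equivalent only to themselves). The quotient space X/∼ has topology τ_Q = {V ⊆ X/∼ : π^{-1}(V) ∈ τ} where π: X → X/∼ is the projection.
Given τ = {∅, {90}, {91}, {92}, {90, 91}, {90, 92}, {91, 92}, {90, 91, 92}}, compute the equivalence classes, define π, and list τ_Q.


X/∼ = {[90=91], [92]}; |τ_Q| = 4.

Equivalence classes: [90=91], [92].
Quotient map π: X → X/∼ sends 90 ↦ [90=91], 91 ↦ [90=91], 92 ↦ [92].
For each subset V ⊆ X/∼, compute π^{-1}(V) ⊆ X and check whether π^{-1}(V) ∈ τ. V is open in τ_Q iff π^{-1}(V) ∈ τ.
  V = {}: π^{-1}(V) = ∅ ∈ τ ✓.
  V = {[90=91]}: π^{-1}(V) = {90, 91} ∈ τ ✓.
  V = {[92]}: π^{-1}(V) = {92} ∈ τ ✓.
  V = {[90=91], [92]}: π^{-1}(V) = {90, 91, 92} ∈ τ ✓.
Open sets in the quotient: τ_Q = {{}, {[90=91]}, {[92]}, {[90=91], [92]}} (4 elements).


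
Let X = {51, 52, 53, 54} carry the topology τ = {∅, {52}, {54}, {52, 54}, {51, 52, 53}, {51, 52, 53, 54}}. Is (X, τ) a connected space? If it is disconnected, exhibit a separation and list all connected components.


(X, τ) is disconnected; components = [{54}, {51, 52, 53}].

Find clopen sets (U ∈ τ with X ∖ U ∈ τ):
  U = ∅, X ∖ U = {51, 52, 53, 54} — both open, so U is clopen.
  U = {54}, X ∖ U = {51, 52, 53} — both open, so U is clopen.
  U = {51, 52, 53}, X ∖ U = {54} — both open, so U is clopen.
  U = {51, 52, 53, 54}, X ∖ U = ∅ — both open, so U is clopen.
Nontrivial clopen(s) exist: e.g. {54}. So (X, τ) is disconnected.
Compute connected components by grouping points that agree on all clopens:
  component: {54}
  component: {51, 52, 53}


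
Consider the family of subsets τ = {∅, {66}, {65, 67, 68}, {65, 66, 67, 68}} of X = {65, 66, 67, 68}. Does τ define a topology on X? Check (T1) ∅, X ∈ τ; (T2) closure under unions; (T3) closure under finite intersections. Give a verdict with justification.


τ IS a topology on X.

Axiom (T1): ∅ ∈ τ? Yes; X ∈ τ? Yes.
Axiom (T2/T3): check pairwise unions and intersections of members of τ.
All pairwise intersections and unions checked — each lies in τ. Therefore τ satisfies (T1), (T2), (T3): it IS a topology on X.


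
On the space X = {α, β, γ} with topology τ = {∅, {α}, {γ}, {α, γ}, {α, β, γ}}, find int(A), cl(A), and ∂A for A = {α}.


int(A) = {α}, cl(A) = {α, β}, ∂A = {β}.

Closed sets in (X, τ) are complements of opens:
  closed(X, τ) = {∅, {β}, {α, β}, {β, γ}, {α, β, γ}}.
int(A) = ⋃ {U ∈ τ : U ⊆ A}. Opens contained in A: ∅, {α}.
Taking the union of these: int(A) = {α}.
cl(A) = ⋂ {C closed : A ⊆ C}. Closed sets containing A: {α, β}, {α, β, γ}.
Intersecting these: cl(A) = {α, β}.
∂A = cl(A) ∖ int(A) = {α, β} ∖ {α} = {β}.


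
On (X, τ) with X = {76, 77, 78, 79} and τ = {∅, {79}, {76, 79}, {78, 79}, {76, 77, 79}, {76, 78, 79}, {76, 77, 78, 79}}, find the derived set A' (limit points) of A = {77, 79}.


A' = {76, 77, 78}

For each x ∈ X, list the open sets U ∈ τ with x ∈ U, then check whether U ∩ (A ∖ {x}) ≠ ∅ for every such U.
  x = 76: opens ∋ x are {76, 79}, {76, 77, 79}, {76, 78, 79}, {76, 77, 78, 79}; each meets A ∖ {76}, so x IS a limit point.
  x = 77: opens ∋ x are {76, 77, 79}, {76, 77, 78, 79}; each meets A ∖ {77}, so x IS a limit point.
  x = 78: opens ∋ x are {78, 79}, {76, 78, 79}, {76, 77, 78, 79}; each meets A ∖ {78}, so x IS a limit point.
  x = 79: open {79} ∋ x has {79} ∩ (A ∖ {79}) = ∅, so x is NOT a limit point.
Collecting: A' = {76, 77, 78}.


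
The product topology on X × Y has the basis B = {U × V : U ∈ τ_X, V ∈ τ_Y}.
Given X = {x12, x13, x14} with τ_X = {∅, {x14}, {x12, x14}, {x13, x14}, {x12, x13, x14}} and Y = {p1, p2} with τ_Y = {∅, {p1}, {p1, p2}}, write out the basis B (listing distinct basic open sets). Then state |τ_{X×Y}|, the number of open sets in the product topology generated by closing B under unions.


Basis B = {∅ × ∅, {x14} × {p1}, {x12, x14} × {p1}, {x13, x14} × {p1}, {x14} × {p1, p2}, {x12, x13, x14} × {p1}, {x12, x14} × {p1, p2}, {x13, x14} × {p1, p2}, {x12, x13, x14} × {p1, p2}}; |τ_{X×Y}| = 14.

Enumerate products U × V with U ∈ τ_X, V ∈ τ_Y (deduplicated):
  ∅ × ∅ = {} (∅)
  {x14} × {p1} = {(x14,p1)}
  {x12, x14} × {p1} = {(x12,p1), (x14,p1)}
  {x13, x14} × {p1} = {(x13,p1), (x14,p1)}
  {x14} × {p1, p2} = {(x14,p1), (x14,p2)}
  {x12, x13, x14} × {p1} = {(x12,p1), (x13,p1), (x14,p1)}
  {x12, x14} × {p1, p2} = {(x12,p1), (x12,p2), (x14,p1), (x14,p2)}
  {x13, x14} × {p1, p2} = {(x13,p1), (x13,p2), (x14,p1), (x14,p2)}
  {x12, x13, x14} × {p1, p2} = {(x12,p1), (x12,p2), (x13,p1), (x13,p2), (x14,p1), (x14,p2)}
These 9 distinct sets form the basis B.
Close under arbitrary unions to get τ_{X×Y}; counting gives |τ_{X×Y}| = 14.


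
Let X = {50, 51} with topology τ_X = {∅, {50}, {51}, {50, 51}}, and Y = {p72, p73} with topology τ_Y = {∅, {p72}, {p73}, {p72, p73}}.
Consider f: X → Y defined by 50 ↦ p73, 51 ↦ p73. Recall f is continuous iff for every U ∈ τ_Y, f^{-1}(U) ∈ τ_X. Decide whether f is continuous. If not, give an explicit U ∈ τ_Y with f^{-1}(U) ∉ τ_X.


f IS continuous.

Compute f^{-1}(U) for each U ∈ τ_Y:
  U = ∅: f^{-1}(U) = ∅ ∈ τ_X ✓.
  U = {p72}: f^{-1}(U) = ∅ ∈ τ_X ✓.
  U = {p73}: f^{-1}(U) = {50, 51} ∈ τ_X ✓.
  U = {p72, p73}: f^{-1}(U) = {50, 51} ∈ τ_X ✓.
Every preimage lies in τ_X, so f IS continuous.


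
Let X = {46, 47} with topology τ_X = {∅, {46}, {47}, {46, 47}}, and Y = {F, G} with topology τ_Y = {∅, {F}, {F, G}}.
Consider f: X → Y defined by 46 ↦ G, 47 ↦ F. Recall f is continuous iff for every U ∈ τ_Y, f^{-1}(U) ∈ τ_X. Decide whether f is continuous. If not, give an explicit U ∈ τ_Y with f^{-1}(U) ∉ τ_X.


f IS continuous.

Compute f^{-1}(U) for each U ∈ τ_Y:
  U = ∅: f^{-1}(U) = ∅ ∈ τ_X ✓.
  U = {F}: f^{-1}(U) = {47} ∈ τ_X ✓.
  U = {F, G}: f^{-1}(U) = {46, 47} ∈ τ_X ✓.
Every preimage lies in τ_X, so f IS continuous.


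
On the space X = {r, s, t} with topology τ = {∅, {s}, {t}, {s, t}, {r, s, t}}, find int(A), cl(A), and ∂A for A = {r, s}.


int(A) = {s}, cl(A) = {r, s}, ∂A = {r}.

Closed sets in (X, τ) are complements of opens:
  closed(X, τ) = {∅, {r}, {r, s}, {r, t}, {r, s, t}}.
int(A) = ⋃ {U ∈ τ : U ⊆ A}. Opens contained in A: ∅, {s}.
Taking the union of these: int(A) = {s}.
cl(A) = ⋂ {C closed : A ⊆ C}. Closed sets containing A: {r, s}, {r, s, t}.
Intersecting these: cl(A) = {r, s}.
∂A = cl(A) ∖ int(A) = {r, s} ∖ {s} = {r}.


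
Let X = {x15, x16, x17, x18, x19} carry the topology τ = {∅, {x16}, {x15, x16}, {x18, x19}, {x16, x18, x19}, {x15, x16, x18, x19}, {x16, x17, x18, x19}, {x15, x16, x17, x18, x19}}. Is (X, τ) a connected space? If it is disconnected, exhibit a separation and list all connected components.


(X, τ) is connected.

Find clopen sets (U ∈ τ with X ∖ U ∈ τ):
  U = ∅, X ∖ U = {x15, x16, x17, x18, x19} — both open, so U is clopen.
  U = {x15, x16, x17, x18, x19}, X ∖ U = ∅ — both open, so U is clopen.
Only trivial clopens (∅ and X) exist, so (X, τ) is connected.
Compute connected components by grouping points that agree on all clopens:
  component: {x15, x16, x17, x18, x19}


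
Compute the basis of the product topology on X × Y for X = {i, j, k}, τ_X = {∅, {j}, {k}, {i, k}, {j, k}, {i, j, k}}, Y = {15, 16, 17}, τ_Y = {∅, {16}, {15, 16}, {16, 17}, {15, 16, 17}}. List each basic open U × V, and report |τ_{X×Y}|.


Basis B = {∅ × ∅, {j} × {16}, {k} × {16}, {i, k} × {16}, {j} × {15, 16}, {j} × {16, 17}, {j, k} × {16}, {k} × {15, 16}, {k} × {16, 17}, {i, j, k} × {16}, {j} × {15, 16, 17}, {k} × {15, 16, 17}, {i, k} × {15, 16}, {i, k} × {16, 17}, {j, k} × {15, 16}, {j, k} × {16, 17}, {i, k} × {15, 16, 17}, {i, j, k} × {15, 16}, {i, j, k} × {16, 17}, {j, k} × {15, 16, 17}, {i, j, k} × {15, 16, 17}}; |τ_{X×Y}| = 70.

Enumerate products U × V with U ∈ τ_X, V ∈ τ_Y (deduplicated):
  ∅ × ∅ = {} (∅)
  {j} × {16} = {(j,16)}
  {k} × {16} = {(k,16)}
  {i, k} × {16} = {(i,16), (k,16)}
  {j} × {15, 16} = {(j,15), (j,16)}
  {j} × {16, 17} = {(j,16), (j,17)}
  {j, k} × {16} = {(j,16), (k,16)}
  {k} × {15, 16} = {(k,15), (k,16)}
  {k} × {16, 17} = {(k,16), (k,17)}
  {i, j, k} × {16} = {(i,16), (j,16), (k,16)}
  {j} × {15, 16, 17} = {(j,15), (j,16), (j,17)}
  {k} × {15, 16, 17} = {(k,15), (k,16), (k,17)}
  {i, k} × {15, 16} = {(i,15), (i,16), (k,15), (k,16)}
  {i, k} × {16, 17} = {(i,16), (i,17), (k,16), (k,17)}
  {j, k} × {15, 16} = {(j,15), (j,16), (k,15), (k,16)}
  {j, k} × {16, 17} = {(j,16), (j,17), (k,16), (k,17)}
  {i, k} × {15, 16, 17} = {(i,15), (i,16), (i,17), (k,15), (k,16), (k,17)}
  {i, j, k} × {15, 16} = {(i,15), (i,16), (j,15), (j,16), (k,15), (k,16)}
  {i, j, k} × {16, 17} = {(i,16), (i,17), (j,16), (j,17), (k,16), (k,17)}
  {j, k} × {15, 16, 17} = {(j,15), (j,16), (j,17), (k,15), (k,16), (k,17)}
  {i, j, k} × {15, 16, 17} = {(i,15), (i,16), (i,17), (j,15), (j,16), (j,17), (k,15), (k,16), (k,17)}
These 21 distinct sets form the basis B.
Close under arbitrary unions to get τ_{X×Y}; counting gives |τ_{X×Y}| = 70.


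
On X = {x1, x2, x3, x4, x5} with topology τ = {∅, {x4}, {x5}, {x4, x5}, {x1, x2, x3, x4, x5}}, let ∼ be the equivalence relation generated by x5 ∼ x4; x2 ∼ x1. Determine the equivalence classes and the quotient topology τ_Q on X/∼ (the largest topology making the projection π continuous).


X/∼ = {[x1=x2], [x3], [x4=x5]}; |τ_Q| = 3.

Equivalence classes: [x1=x2], [x3], [x4=x5].
Quotient map π: X → X/∼ sends x1 ↦ [x1=x2], x2 ↦ [x1=x2], x3 ↦ [x3], x4 ↦ [x4=x5], x5 ↦ [x4=x5].
For each subset V ⊆ X/∼, compute π^{-1}(V) ⊆ X and check whether π^{-1}(V) ∈ τ. V is open in τ_Q iff π^{-1}(V) ∈ τ.
  V = {}: π^{-1}(V) = ∅ ∈ τ ✓.
  V = {[x1=x2]}: π^{-1}(V) = {x1, x2} ∉ τ ✗.
  V = {[x3]}: π^{-1}(V) = {x3} ∉ τ ✗.
  V = {[x1=x2], [x3]}: π^{-1}(V) = {x1, x2, x3} ∉ τ ✗.
  V = {[x4=x5]}: π^{-1}(V) = {x4, x5} ∈ τ ✓.
  V = {[x1=x2], [x4=x5]}: π^{-1}(V) = {x1, x2, x4, x5} ∉ τ ✗.
  V = {[x3], [x4=x5]}: π^{-1}(V) = {x3, x4, x5} ∉ τ ✗.
  V = {[x1=x2], [x3], [x4=x5]}: π^{-1}(V) = {x1, x2, x3, x4, x5} ∈ τ ✓.
Open sets in the quotient: τ_Q = {{}, {[x4=x5]}, {[x1=x2], [x3], [x4=x5]}} (3 elements).


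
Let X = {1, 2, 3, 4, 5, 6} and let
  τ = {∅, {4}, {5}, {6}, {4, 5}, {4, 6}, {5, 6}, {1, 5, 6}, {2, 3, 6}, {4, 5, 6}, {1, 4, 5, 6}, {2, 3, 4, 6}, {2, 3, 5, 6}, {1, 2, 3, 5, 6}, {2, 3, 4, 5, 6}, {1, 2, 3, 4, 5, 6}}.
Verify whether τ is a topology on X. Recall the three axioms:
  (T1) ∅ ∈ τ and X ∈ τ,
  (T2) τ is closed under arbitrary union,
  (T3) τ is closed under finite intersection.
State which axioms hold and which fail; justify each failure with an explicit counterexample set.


τ IS a topology on X.

Axiom (T1): ∅ ∈ τ? Yes; X ∈ τ? Yes.
Axiom (T2/T3): check pairwise unions and intersections of members of τ.
All pairwise intersections and unions checked — each lies in τ. Therefore τ satisfies (T1), (T2), (T3): it IS a topology on X.


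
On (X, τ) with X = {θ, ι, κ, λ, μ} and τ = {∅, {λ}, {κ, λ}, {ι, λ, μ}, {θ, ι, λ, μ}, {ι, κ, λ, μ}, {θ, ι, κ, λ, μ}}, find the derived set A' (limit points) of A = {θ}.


A' = ∅

For each x ∈ X, list the open sets U ∈ τ with x ∈ U, then check whether U ∩ (A ∖ {x}) ≠ ∅ for every such U.
  x = θ: open {θ, ι, λ, μ} ∋ x has {θ, ι, λ, μ} ∩ (A ∖ {θ}) = ∅, so x is NOT a limit point.
  x = ι: open {ι, λ, μ} ∋ x has {ι, λ, μ} ∩ (A ∖ {ι}) = ∅, so x is NOT a limit point.
  x = κ: open {κ, λ} ∋ x has {κ, λ} ∩ (A ∖ {κ}) = ∅, so x is NOT a limit point.
  x = λ: open {λ} ∋ x has {λ} ∩ (A ∖ {λ}) = ∅, so x is NOT a limit point.
  x = μ: open {ι, λ, μ} ∋ x has {ι, λ, μ} ∩ (A ∖ {μ}) = ∅, so x is NOT a limit point.
Collecting: A' = ∅.


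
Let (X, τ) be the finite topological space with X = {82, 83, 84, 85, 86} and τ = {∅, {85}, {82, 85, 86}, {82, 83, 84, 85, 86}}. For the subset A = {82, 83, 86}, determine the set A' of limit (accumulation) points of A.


A' = {82, 83, 84, 86}

For each x ∈ X, list the open sets U ∈ τ with x ∈ U, then check whether U ∩ (A ∖ {x}) ≠ ∅ for every such U.
  x = 82: opens ∋ x are {82, 85, 86}, {82, 83, 84, 85, 86}; each meets A ∖ {82}, so x IS a limit point.
  x = 83: opens ∋ x are {82, 83, 84, 85, 86}; each meets A ∖ {83}, so x IS a limit point.
  x = 84: opens ∋ x are {82, 83, 84, 85, 86}; each meets A ∖ {84}, so x IS a limit point.
  x = 85: open {85} ∋ x has {85} ∩ (A ∖ {85}) = ∅, so x is NOT a limit point.
  x = 86: opens ∋ x are {82, 85, 86}, {82, 83, 84, 85, 86}; each meets A ∖ {86}, so x IS a limit point.
Collecting: A' = {82, 83, 84, 86}.


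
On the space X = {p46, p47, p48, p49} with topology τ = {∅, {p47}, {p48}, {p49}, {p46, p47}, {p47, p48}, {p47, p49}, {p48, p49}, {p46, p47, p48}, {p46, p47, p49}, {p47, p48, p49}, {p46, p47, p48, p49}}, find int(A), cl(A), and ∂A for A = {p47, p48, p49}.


int(A) = {p47, p48, p49}, cl(A) = {p46, p47, p48, p49}, ∂A = {p46}.

Closed sets in (X, τ) are complements of opens:
  closed(X, τ) = {∅, {p46}, {p48}, {p49}, {p46, p47}, {p46, p48}, {p46, p49}, {p48, p49}, {p46, p47, p48}, {p46, p47, p49}, {p46, p48, p49}, {p46, p47, p48, p49}}.
int(A) = ⋃ {U ∈ τ : U ⊆ A}. Opens contained in A: ∅, {p47}, {p48}, {p49}, {p47, p48}, {p47, p49}, {p48, p49}, {p47, p48, p49}.
Taking the union of these: int(A) = {p47, p48, p49}.
cl(A) = ⋂ {C closed : A ⊆ C}. Closed sets containing A: {p46, p47, p48, p49}.
Intersecting these: cl(A) = {p46, p47, p48, p49}.
∂A = cl(A) ∖ int(A) = {p46, p47, p48, p49} ∖ {p47, p48, p49} = {p46}.


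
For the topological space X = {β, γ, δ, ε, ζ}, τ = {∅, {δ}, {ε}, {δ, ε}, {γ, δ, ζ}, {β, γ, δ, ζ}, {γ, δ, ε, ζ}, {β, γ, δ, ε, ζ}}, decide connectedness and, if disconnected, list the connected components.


(X, τ) is disconnected; components = [{ε}, {β, γ, δ, ζ}].

Find clopen sets (U ∈ τ with X ∖ U ∈ τ):
  U = ∅, X ∖ U = {β, γ, δ, ε, ζ} — both open, so U is clopen.
  U = {ε}, X ∖ U = {β, γ, δ, ζ} — both open, so U is clopen.
  U = {β, γ, δ, ζ}, X ∖ U = {ε} — both open, so U is clopen.
  U = {β, γ, δ, ε, ζ}, X ∖ U = ∅ — both open, so U is clopen.
Nontrivial clopen(s) exist: e.g. {β, γ, δ, ζ}. So (X, τ) is disconnected.
Compute connected components by grouping points that agree on all clopens:
  component: {ε}
  component: {β, γ, δ, ζ}


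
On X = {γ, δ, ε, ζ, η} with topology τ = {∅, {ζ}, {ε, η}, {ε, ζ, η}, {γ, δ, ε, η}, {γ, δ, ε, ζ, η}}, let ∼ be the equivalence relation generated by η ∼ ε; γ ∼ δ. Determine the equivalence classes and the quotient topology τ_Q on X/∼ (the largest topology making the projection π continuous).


X/∼ = {[γ=δ], [ε=η], [ζ]}; |τ_Q| = 6.

Equivalence classes: [γ=δ], [ε=η], [ζ].
Quotient map π: X → X/∼ sends γ ↦ [γ=δ], δ ↦ [γ=δ], ε ↦ [ε=η], ζ ↦ [ζ], η ↦ [ε=η].
For each subset V ⊆ X/∼, compute π^{-1}(V) ⊆ X and check whether π^{-1}(V) ∈ τ. V is open in τ_Q iff π^{-1}(V) ∈ τ.
  V = {}: π^{-1}(V) = ∅ ∈ τ ✓.
  V = {[γ=δ]}: π^{-1}(V) = {γ, δ} ∉ τ ✗.
  V = {[ε=η]}: π^{-1}(V) = {ε, η} ∈ τ ✓.
  V = {[γ=δ], [ε=η]}: π^{-1}(V) = {γ, δ, ε, η} ∈ τ ✓.
  V = {[ζ]}: π^{-1}(V) = {ζ} ∈ τ ✓.
  V = {[γ=δ], [ζ]}: π^{-1}(V) = {γ, δ, ζ} ∉ τ ✗.
  V = {[ε=η], [ζ]}: π^{-1}(V) = {ε, ζ, η} ∈ τ ✓.
  V = {[γ=δ], [ε=η], [ζ]}: π^{-1}(V) = {γ, δ, ε, ζ, η} ∈ τ ✓.
Open sets in the quotient: τ_Q = {{}, {[ε=η]}, {[γ=δ], [ε=η]}, {[ζ]}, {[ε=η], [ζ]}, {[γ=δ], [ε=η], [ζ]}} (6 elements).


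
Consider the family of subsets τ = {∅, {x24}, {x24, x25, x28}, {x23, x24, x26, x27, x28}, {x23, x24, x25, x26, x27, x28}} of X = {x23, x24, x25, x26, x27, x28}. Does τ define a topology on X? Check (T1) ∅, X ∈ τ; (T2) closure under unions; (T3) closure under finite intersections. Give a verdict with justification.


τ is NOT a topology on X.

Axiom (T1): ∅ ∈ τ? Yes; X ∈ τ? Yes.
Axiom (T2/T3): check pairwise unions and intersections of members of τ.
Counterexample for (T3): {x24, x25, x28} ∩ {x23, x24, x26, x27, x28} = {x24, x28} ∉ τ. Therefore τ is NOT a topology.


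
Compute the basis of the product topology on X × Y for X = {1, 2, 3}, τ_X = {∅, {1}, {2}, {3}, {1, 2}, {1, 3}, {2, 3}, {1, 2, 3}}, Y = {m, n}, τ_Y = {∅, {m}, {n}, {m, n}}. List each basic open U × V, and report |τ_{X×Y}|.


Basis B = {∅ × ∅, {1} × {m}, {1} × {n}, {2} × {m}, {2} × {n}, {3} × {m}, {3} × {n}, {1} × {m, n}, {1, 2} × {m}, {1, 3} × {m}, {1, 2} × {n}, {1, 3} × {n}, {2} × {m, n}, {2, 3} × {m}, {2, 3} × {n}, {3} × {m, n}, {1, 2, 3} × {m}, {1, 2, 3} × {n}, {1, 2} × {m, n}, {1, 3} × {m, n}, {2, 3} × {m, n}, {1, 2, 3} × {m, n}}; |τ_{X×Y}| = 64.

Enumerate products U × V with U ∈ τ_X, V ∈ τ_Y (deduplicated):
  ∅ × ∅ = {} (∅)
  {1} × {m} = {(1,m)}
  {1} × {n} = {(1,n)}
  {2} × {m} = {(2,m)}
  {2} × {n} = {(2,n)}
  {3} × {m} = {(3,m)}
  {3} × {n} = {(3,n)}
  {1} × {m, n} = {(1,m), (1,n)}
  {1, 2} × {m} = {(1,m), (2,m)}
  {1, 3} × {m} = {(1,m), (3,m)}
  {1, 2} × {n} = {(1,n), (2,n)}
  {1, 3} × {n} = {(1,n), (3,n)}
  {2} × {m, n} = {(2,m), (2,n)}
  {2, 3} × {m} = {(2,m), (3,m)}
  {2, 3} × {n} = {(2,n), (3,n)}
  {3} × {m, n} = {(3,m), (3,n)}
  {1, 2, 3} × {m} = {(1,m), (2,m), (3,m)}
  {1, 2, 3} × {n} = {(1,n), (2,n), (3,n)}
  {1, 2} × {m, n} = {(1,m), (1,n), (2,m), (2,n)}
  {1, 3} × {m, n} = {(1,m), (1,n), (3,m), (3,n)}
  {2, 3} × {m, n} = {(2,m), (2,n), (3,m), (3,n)}
  {1, 2, 3} × {m, n} = {(1,m), (1,n), (2,m), (2,n), (3,m), (3,n)}
These 22 distinct sets form the basis B.
Close under arbitrary unions to get τ_{X×Y}; counting gives |τ_{X×Y}| = 64.


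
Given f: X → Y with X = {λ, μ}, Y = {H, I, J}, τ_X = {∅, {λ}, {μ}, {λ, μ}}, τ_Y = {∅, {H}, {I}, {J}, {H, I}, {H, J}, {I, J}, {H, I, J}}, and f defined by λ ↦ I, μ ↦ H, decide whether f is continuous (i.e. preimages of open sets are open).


f IS continuous.

Compute f^{-1}(U) for each U ∈ τ_Y:
  U = ∅: f^{-1}(U) = ∅ ∈ τ_X ✓.
  U = {H}: f^{-1}(U) = {μ} ∈ τ_X ✓.
  U = {I}: f^{-1}(U) = {λ} ∈ τ_X ✓.
  U = {J}: f^{-1}(U) = ∅ ∈ τ_X ✓.
  U = {H, I}: f^{-1}(U) = {λ, μ} ∈ τ_X ✓.
  U = {H, J}: f^{-1}(U) = {μ} ∈ τ_X ✓.
  U = {I, J}: f^{-1}(U) = {λ} ∈ τ_X ✓.
  U = {H, I, J}: f^{-1}(U) = {λ, μ} ∈ τ_X ✓.
Every preimage lies in τ_X, so f IS continuous.


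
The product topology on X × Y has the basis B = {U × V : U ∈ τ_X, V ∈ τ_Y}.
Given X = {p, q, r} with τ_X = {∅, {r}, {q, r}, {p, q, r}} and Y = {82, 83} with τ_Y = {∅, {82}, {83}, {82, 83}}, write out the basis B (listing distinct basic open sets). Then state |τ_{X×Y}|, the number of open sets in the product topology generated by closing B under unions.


Basis B = {∅ × ∅, {r} × {82}, {r} × {83}, {q, r} × {82}, {q, r} × {83}, {r} × {82, 83}, {p, q, r} × {82}, {p, q, r} × {83}, {q, r} × {82, 83}, {p, q, r} × {82, 83}}; |τ_{X×Y}| = 16.

Enumerate products U × V with U ∈ τ_X, V ∈ τ_Y (deduplicated):
  ∅ × ∅ = {} (∅)
  {r} × {82} = {(r,82)}
  {r} × {83} = {(r,83)}
  {q, r} × {82} = {(q,82), (r,82)}
  {q, r} × {83} = {(q,83), (r,83)}
  {r} × {82, 83} = {(r,82), (r,83)}
  {p, q, r} × {82} = {(p,82), (q,82), (r,82)}
  {p, q, r} × {83} = {(p,83), (q,83), (r,83)}
  {q, r} × {82, 83} = {(q,82), (q,83), (r,82), (r,83)}
  {p, q, r} × {82, 83} = {(p,82), (p,83), (q,82), (q,83), (r,82), (r,83)}
These 10 distinct sets form the basis B.
Close under arbitrary unions to get τ_{X×Y}; counting gives |τ_{X×Y}| = 16.


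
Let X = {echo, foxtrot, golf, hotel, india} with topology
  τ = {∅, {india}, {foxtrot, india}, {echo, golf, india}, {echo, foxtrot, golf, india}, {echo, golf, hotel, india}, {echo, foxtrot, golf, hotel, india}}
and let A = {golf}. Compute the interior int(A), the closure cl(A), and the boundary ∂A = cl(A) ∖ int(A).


int(A) = ∅, cl(A) = {echo, golf, hotel}, ∂A = {echo, golf, hotel}.

Closed sets in (X, τ) are complements of opens:
  closed(X, τ) = {∅, {foxtrot}, {hotel}, {foxtrot, hotel}, {echo, golf, hotel}, {echo, foxtrot, golf, hotel}, {echo, foxtrot, golf, hotel, india}}.
int(A) = ⋃ {U ∈ τ : U ⊆ A}. Opens contained in A: ∅.
Taking the union of these: int(A) = ∅.
cl(A) = ⋂ {C closed : A ⊆ C}. Closed sets containing A: {echo, golf, hotel}, {echo, foxtrot, golf, hotel}, {echo, foxtrot, golf, hotel, india}.
Intersecting these: cl(A) = {echo, golf, hotel}.
∂A = cl(A) ∖ int(A) = {echo, golf, hotel} ∖ ∅ = {echo, golf, hotel}.


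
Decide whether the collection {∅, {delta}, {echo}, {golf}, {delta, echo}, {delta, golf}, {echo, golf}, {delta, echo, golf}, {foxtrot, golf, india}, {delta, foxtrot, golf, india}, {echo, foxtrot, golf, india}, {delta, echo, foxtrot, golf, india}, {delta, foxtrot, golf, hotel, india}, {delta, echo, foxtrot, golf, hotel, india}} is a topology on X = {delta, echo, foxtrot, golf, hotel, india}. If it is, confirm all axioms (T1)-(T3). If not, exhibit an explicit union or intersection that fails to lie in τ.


τ IS a topology on X.

Axiom (T1): ∅ ∈ τ? Yes; X ∈ τ? Yes.
Axiom (T2/T3): check pairwise unions and intersections of members of τ.
All pairwise intersections and unions checked — each lies in τ. Therefore τ satisfies (T1), (T2), (T3): it IS a topology on X.


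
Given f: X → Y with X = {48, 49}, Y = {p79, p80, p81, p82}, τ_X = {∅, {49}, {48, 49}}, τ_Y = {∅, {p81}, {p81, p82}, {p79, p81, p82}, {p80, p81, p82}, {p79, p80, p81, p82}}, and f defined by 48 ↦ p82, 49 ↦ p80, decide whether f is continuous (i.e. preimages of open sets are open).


f is NOT continuous.

Compute f^{-1}(U) for each U ∈ τ_Y:
  U = ∅: f^{-1}(U) = ∅ ∈ τ_X ✓.
  U = {p81}: f^{-1}(U) = ∅ ∈ τ_X ✓.
  U = {p81, p82}: f^{-1}(U) = {48} ∉ τ_X ✗.
  U = {p79, p81, p82}: f^{-1}(U) = {48} ∉ τ_X ✗.
  U = {p80, p81, p82}: f^{-1}(U) = {48, 49} ∈ τ_X ✓.
  U = {p79, p80, p81, p82}: f^{-1}(U) = {48, 49} ∈ τ_X ✓.
Found U = {p81, p82} with f^{-1}(U) = {48} not in τ_X. Therefore f is NOT continuous.


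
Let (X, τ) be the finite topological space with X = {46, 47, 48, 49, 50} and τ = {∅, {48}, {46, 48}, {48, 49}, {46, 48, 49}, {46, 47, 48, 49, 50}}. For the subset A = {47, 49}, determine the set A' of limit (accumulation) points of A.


A' = {47, 50}

For each x ∈ X, list the open sets U ∈ τ with x ∈ U, then check whether U ∩ (A ∖ {x}) ≠ ∅ for every such U.
  x = 46: open {46, 48} ∋ x has {46, 48} ∩ (A ∖ {46}) = ∅, so x is NOT a limit point.
  x = 47: opens ∋ x are {46, 47, 48, 49, 50}; each meets A ∖ {47}, so x IS a limit point.
  x = 48: open {48} ∋ x has {48} ∩ (A ∖ {48}) = ∅, so x is NOT a limit point.
  x = 49: open {48, 49} ∋ x has {48, 49} ∩ (A ∖ {49}) = ∅, so x is NOT a limit point.
  x = 50: opens ∋ x are {46, 47, 48, 49, 50}; each meets A ∖ {50}, so x IS a limit point.
Collecting: A' = {47, 50}.


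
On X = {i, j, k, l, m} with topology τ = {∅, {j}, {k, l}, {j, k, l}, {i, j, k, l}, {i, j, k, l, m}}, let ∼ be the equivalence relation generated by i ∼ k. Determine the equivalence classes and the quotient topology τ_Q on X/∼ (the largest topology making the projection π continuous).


X/∼ = {[i=k], [j], [l], [m]}; |τ_Q| = 4.

Equivalence classes: [i=k], [j], [l], [m].
Quotient map π: X → X/∼ sends i ↦ [i=k], j ↦ [j], k ↦ [i=k], l ↦ [l], m ↦ [m].
For each subset V ⊆ X/∼, compute π^{-1}(V) ⊆ X and check whether π^{-1}(V) ∈ τ. V is open in τ_Q iff π^{-1}(V) ∈ τ.
  V = {}: π^{-1}(V) = ∅ ∈ τ ✓.
  V = {[i=k]}: π^{-1}(V) = {i, k} ∉ τ ✗.
  V = {[j]}: π^{-1}(V) = {j} ∈ τ ✓.
  V = {[i=k], [j]}: π^{-1}(V) = {i, j, k} ∉ τ ✗.
  V = {[l]}: π^{-1}(V) = {l} ∉ τ ✗.
  V = {[i=k], [l]}: π^{-1}(V) = {i, k, l} ∉ τ ✗.
  V = {[j], [l]}: π^{-1}(V) = {j, l} ∉ τ ✗.
  V = {[i=k], [j], [l]}: π^{-1}(V) = {i, j, k, l} ∈ τ ✓.
  V = {[m]}: π^{-1}(V) = {m} ∉ τ ✗.
  V = {[i=k], [m]}: π^{-1}(V) = {i, k, m} ∉ τ ✗.
  V = {[j], [m]}: π^{-1}(V) = {j, m} ∉ τ ✗.
  V = {[i=k], [j], [m]}: π^{-1}(V) = {i, j, k, m} ∉ τ ✗.
  V = {[l], [m]}: π^{-1}(V) = {l, m} ∉ τ ✗.
  V = {[i=k], [l], [m]}: π^{-1}(V) = {i, k, l, m} ∉ τ ✗.
  V = {[j], [l], [m]}: π^{-1}(V) = {j, l, m} ∉ τ ✗.
  V = {[i=k], [j], [l], [m]}: π^{-1}(V) = {i, j, k, l, m} ∈ τ ✓.
Open sets in the quotient: τ_Q = {{}, {[j]}, {[i=k], [j], [l]}, {[i=k], [j], [l], [m]}} (4 elements).


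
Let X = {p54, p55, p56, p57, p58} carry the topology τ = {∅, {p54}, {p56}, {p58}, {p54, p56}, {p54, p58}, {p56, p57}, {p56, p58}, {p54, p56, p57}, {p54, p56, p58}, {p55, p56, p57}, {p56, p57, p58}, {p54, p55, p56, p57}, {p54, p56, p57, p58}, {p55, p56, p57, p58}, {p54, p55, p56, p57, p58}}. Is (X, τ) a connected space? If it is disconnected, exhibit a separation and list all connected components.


(X, τ) is disconnected; components = [{p54}, {p58}, {p55, p56, p57}].

Find clopen sets (U ∈ τ with X ∖ U ∈ τ):
  U = ∅, X ∖ U = {p54, p55, p56, p57, p58} — both open, so U is clopen.
  U = {p54}, X ∖ U = {p55, p56, p57, p58} — both open, so U is clopen.
  U = {p58}, X ∖ U = {p54, p55, p56, p57} — both open, so U is clopen.
  U = {p54, p58}, X ∖ U = {p55, p56, p57} — both open, so U is clopen.
  U = {p55, p56, p57}, X ∖ U = {p54, p58} — both open, so U is clopen.
  U = {p54, p55, p56, p57}, X ∖ U = {p58} — both open, so U is clopen.
  U = {p55, p56, p57, p58}, X ∖ U = {p54} — both open, so U is clopen.
  U = {p54, p55, p56, p57, p58}, X ∖ U = ∅ — both open, so U is clopen.
Nontrivial clopen(s) exist: e.g. {p58}. So (X, τ) is disconnected.
Compute connected components by grouping points that agree on all clopens:
  component: {p54}
  component: {p58}
  component: {p55, p56, p57}


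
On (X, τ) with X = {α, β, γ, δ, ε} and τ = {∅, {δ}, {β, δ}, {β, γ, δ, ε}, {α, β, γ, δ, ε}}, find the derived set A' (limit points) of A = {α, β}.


A' = {α, γ, ε}

For each x ∈ X, list the open sets U ∈ τ with x ∈ U, then check whether U ∩ (A ∖ {x}) ≠ ∅ for every such U.
  x = α: opens ∋ x are {α, β, γ, δ, ε}; each meets A ∖ {α}, so x IS a limit point.
  x = β: open {β, δ} ∋ x has {β, δ} ∩ (A ∖ {β}) = ∅, so x is NOT a limit point.
  x = γ: opens ∋ x are {β, γ, δ, ε}, {α, β, γ, δ, ε}; each meets A ∖ {γ}, so x IS a limit point.
  x = δ: open {δ} ∋ x has {δ} ∩ (A ∖ {δ}) = ∅, so x is NOT a limit point.
  x = ε: opens ∋ x are {β, γ, δ, ε}, {α, β, γ, δ, ε}; each meets A ∖ {ε}, so x IS a limit point.
Collecting: A' = {α, γ, ε}.


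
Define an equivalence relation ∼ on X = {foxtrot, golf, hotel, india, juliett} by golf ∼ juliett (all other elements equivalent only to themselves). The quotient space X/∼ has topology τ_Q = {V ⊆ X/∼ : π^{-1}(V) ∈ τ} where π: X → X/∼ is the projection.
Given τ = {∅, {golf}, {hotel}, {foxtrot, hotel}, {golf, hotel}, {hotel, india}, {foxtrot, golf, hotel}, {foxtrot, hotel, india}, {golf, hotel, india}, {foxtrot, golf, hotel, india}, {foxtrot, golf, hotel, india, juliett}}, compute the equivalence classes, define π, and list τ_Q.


X/∼ = {[foxtrot], [golf=juliett], [hotel], [india]}; |τ_Q| = 6.

Equivalence classes: [foxtrot], [golf=juliett], [hotel], [india].
Quotient map π: X → X/∼ sends foxtrot ↦ [foxtrot], golf ↦ [golf=juliett], hotel ↦ [hotel], india ↦ [india], juliett ↦ [golf=juliett].
For each subset V ⊆ X/∼, compute π^{-1}(V) ⊆ X and check whether π^{-1}(V) ∈ τ. V is open in τ_Q iff π^{-1}(V) ∈ τ.
  V = {}: π^{-1}(V) = ∅ ∈ τ ✓.
  V = {[foxtrot]}: π^{-1}(V) = {foxtrot} ∉ τ ✗.
  V = {[golf=juliett]}: π^{-1}(V) = {golf, juliett} ∉ τ ✗.
  V = {[foxtrot], [golf=juliett]}: π^{-1}(V) = {foxtrot, golf, juliett} ∉ τ ✗.
  V = {[hotel]}: π^{-1}(V) = {hotel} ∈ τ ✓.
  V = {[foxtrot], [hotel]}: π^{-1}(V) = {foxtrot, hotel} ∈ τ ✓.
  V = {[golf=juliett], [hotel]}: π^{-1}(V) = {golf, hotel, juliett} ∉ τ ✗.
  V = {[foxtrot], [golf=juliett], [hotel]}: π^{-1}(V) = {foxtrot, golf, hotel, juliett} ∉ τ ✗.
  V = {[india]}: π^{-1}(V) = {india} ∉ τ ✗.
  V = {[foxtrot], [india]}: π^{-1}(V) = {foxtrot, india} ∉ τ ✗.
  V = {[golf=juliett], [india]}: π^{-1}(V) = {golf, india, juliett} ∉ τ ✗.
  V = {[foxtrot], [golf=juliett], [india]}: π^{-1}(V) = {foxtrot, golf, india, juliett} ∉ τ ✗.
  V = {[hotel], [india]}: π^{-1}(V) = {hotel, india} ∈ τ ✓.
  V = {[foxtrot], [hotel], [india]}: π^{-1}(V) = {foxtrot, hotel, india} ∈ τ ✓.
  V = {[golf=juliett], [hotel], [india]}: π^{-1}(V) = {golf, hotel, india, juliett} ∉ τ ✗.
  V = {[foxtrot], [golf=juliett], [hotel], [india]}: π^{-1}(V) = {foxtrot, golf, hotel, india, juliett} ∈ τ ✓.
Open sets in the quotient: τ_Q = {{}, {[hotel]}, {[foxtrot], [hotel]}, {[hotel], [india]}, {[foxtrot], [hotel], [india]}, {[foxtrot], [golf=juliett], [hotel], [india]}} (6 elements).


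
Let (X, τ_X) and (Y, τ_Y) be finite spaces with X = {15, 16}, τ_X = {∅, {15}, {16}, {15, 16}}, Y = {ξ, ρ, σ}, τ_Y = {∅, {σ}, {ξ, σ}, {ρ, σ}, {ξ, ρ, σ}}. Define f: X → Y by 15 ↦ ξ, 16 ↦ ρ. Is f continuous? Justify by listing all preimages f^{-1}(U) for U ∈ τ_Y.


f IS continuous.

Compute f^{-1}(U) for each U ∈ τ_Y:
  U = ∅: f^{-1}(U) = ∅ ∈ τ_X ✓.
  U = {σ}: f^{-1}(U) = ∅ ∈ τ_X ✓.
  U = {ξ, σ}: f^{-1}(U) = {15} ∈ τ_X ✓.
  U = {ρ, σ}: f^{-1}(U) = {16} ∈ τ_X ✓.
  U = {ξ, ρ, σ}: f^{-1}(U) = {15, 16} ∈ τ_X ✓.
Every preimage lies in τ_X, so f IS continuous.


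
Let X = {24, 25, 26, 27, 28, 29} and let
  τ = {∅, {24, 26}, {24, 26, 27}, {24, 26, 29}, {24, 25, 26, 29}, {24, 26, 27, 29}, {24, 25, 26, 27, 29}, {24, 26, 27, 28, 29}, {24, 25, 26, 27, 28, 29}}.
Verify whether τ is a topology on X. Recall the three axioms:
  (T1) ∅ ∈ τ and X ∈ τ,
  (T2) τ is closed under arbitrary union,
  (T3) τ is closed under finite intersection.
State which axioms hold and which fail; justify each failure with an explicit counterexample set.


τ IS a topology on X.

Axiom (T1): ∅ ∈ τ? Yes; X ∈ τ? Yes.
Axiom (T2/T3): check pairwise unions and intersections of members of τ.
All pairwise intersections and unions checked — each lies in τ. Therefore τ satisfies (T1), (T2), (T3): it IS a topology on X.
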